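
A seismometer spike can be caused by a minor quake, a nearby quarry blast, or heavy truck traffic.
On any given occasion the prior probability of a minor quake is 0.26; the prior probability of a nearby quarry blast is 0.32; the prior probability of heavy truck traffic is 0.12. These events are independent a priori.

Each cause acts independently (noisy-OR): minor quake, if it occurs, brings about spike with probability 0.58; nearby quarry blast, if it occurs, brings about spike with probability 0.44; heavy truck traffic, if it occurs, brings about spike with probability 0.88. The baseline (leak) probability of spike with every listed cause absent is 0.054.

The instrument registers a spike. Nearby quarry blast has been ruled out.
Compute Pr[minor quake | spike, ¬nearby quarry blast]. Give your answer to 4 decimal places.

Under noisy-OR, P(spike | causes) = 1 − (1−0.054)·∏(1−qᵢ) over the active causes.
Enumerate the 4 (minor quake, heavy truck traffic) configurations and weight by the priors:
  P(spike | ¬nearby quarry blast) = 0.054×0.74×0.88 + 0.88648×0.74×0.12 + 0.60268×0.26×0.88 + 0.952322×0.26×0.12
        = 0.035165 + 0.078719 + 0.137893 + 0.029712 = 0.281489
Configurations with minor quake contribute 0.167605, so
  P(minor quake | spike, ¬nearby quarry blast) = 0.167605 / 0.281489 ≈ 0.5954

Pr[minor quake | spike, ¬nearby quarry blast] ≈ 0.5954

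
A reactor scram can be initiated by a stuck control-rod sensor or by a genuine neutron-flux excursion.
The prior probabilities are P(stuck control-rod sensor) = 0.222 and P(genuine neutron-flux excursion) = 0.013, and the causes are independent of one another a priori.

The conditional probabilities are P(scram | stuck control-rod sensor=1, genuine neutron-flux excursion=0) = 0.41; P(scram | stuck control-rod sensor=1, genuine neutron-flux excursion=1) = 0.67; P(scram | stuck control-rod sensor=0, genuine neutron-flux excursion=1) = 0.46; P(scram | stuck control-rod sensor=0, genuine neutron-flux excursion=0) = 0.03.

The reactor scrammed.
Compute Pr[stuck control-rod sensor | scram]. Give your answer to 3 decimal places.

P(scram) = 0.03*0.778*0.987 + 0.46*0.778*0.013 + 0.41*0.222*0.987 + 0.67*0.222*0.013 = 0.023037 + 0.004652 + 0.089837 + 0.001934 = 0.119460
Of this, 0.091771 comes from 0.089837 + 0.001934 (the stuck control-rod sensor=true cases).
Hence the posterior is 0.091771/0.119460 ≈ 0.768.

Pr[stuck control-rod sensor | scram] ≈ 0.768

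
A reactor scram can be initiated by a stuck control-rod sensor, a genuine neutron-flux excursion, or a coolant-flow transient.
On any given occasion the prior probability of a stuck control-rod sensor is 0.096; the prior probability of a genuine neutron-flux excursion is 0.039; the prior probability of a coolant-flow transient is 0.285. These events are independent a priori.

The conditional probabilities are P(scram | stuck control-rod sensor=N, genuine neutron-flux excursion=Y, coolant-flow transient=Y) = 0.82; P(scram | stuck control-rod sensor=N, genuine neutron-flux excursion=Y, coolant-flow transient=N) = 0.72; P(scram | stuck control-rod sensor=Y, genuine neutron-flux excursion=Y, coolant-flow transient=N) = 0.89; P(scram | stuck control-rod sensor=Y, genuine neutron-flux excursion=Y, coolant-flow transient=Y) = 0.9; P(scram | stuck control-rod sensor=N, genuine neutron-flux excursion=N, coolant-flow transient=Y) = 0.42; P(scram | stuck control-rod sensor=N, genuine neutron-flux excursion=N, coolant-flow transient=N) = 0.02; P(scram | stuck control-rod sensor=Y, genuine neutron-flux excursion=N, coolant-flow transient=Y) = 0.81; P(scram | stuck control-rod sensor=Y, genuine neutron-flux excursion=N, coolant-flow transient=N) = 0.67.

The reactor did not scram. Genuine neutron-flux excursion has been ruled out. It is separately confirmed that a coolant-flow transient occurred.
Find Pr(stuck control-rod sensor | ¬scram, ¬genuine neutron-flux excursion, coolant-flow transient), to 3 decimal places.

For the numerator, keep only stuck control-rod sensor=true terms: 0.19×0.096 = 0.018240
Denominator P(¬scram | ¬genuine neutron-flux excursion, coolant-flow transient): 0.58×0.904 + 0.19×0.096 = 0.542560
P(stuck control-rod sensor | ¬scram, ¬genuine neutron-flux excursion, coolant-flow transient) = 0.018240/0.542560 ≈ 0.034

Pr(stuck control-rod sensor | ¬scram, ¬genuine neutron-flux excursion, coolant-flow transient) ≈ 0.034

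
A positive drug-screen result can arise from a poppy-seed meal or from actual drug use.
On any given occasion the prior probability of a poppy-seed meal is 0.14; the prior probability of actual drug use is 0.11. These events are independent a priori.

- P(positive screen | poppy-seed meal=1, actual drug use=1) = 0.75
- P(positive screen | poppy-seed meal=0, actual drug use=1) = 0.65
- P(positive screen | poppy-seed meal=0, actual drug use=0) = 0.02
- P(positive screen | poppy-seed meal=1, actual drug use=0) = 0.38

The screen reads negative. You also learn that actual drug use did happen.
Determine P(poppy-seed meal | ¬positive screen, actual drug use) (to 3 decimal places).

Enumerate both values of poppy-seed meal and weight by the priors:
  P(¬positive screen | actual drug use) = 0.35*0.86 + 0.25*0.14
        = 0.301000 + 0.035000 = 0.336000
The terms with poppy-seed meal present sum to 0.035000, so
  P(poppy-seed meal | ¬positive screen, actual drug use) = 0.035000 / 0.336000 ≈ 0.104

P(poppy-seed meal | ¬positive screen, actual drug use) ≈ 0.104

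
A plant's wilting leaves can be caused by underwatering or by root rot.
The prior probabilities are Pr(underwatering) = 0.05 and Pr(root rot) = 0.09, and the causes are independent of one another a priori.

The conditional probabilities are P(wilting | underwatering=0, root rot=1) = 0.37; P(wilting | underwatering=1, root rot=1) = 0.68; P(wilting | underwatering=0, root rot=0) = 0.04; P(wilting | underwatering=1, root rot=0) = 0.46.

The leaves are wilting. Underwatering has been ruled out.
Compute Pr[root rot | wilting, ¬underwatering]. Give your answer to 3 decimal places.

Pr[root rot | wilting, ¬underwatering] ≈ 0.478

Enumerate both values of root rot and weight by the priors:
  P(wilting | ¬underwatering) = 0.04×0.91 + 0.37×0.09
        = 0.036400 + 0.033300 = 0.069700
Keeping only the root rot-present terms gives 0.033300, so
  P(root rot | wilting, ¬underwatering) = 0.033300 / 0.069700 ≈ 0.478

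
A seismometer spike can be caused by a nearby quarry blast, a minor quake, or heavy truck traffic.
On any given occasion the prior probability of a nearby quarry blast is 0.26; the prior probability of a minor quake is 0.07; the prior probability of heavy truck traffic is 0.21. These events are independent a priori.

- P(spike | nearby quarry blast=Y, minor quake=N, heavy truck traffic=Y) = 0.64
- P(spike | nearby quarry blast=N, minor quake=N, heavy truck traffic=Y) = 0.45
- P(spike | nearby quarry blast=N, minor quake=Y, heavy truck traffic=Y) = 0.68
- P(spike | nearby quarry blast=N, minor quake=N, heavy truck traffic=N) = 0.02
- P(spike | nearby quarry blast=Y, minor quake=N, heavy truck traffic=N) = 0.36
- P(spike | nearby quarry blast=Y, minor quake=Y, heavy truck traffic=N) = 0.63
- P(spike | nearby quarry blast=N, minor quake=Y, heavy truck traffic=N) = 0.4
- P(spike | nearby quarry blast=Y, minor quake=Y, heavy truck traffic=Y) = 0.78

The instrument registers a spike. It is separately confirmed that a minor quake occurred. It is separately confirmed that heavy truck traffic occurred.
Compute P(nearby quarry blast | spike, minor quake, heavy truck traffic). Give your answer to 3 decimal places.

Weight on nearby quarry blast=true, given the evidence: 0.78·0.26 = 0.202800
Normalizer over all consistent configurations: 0.68·0.74 + 0.78·0.26 = 0.706000
P(nearby quarry blast | spike, minor quake, heavy truck traffic) = 0.202800/0.706000 ≈ 0.287

P(nearby quarry blast | spike, minor quake, heavy truck traffic) ≈ 0.287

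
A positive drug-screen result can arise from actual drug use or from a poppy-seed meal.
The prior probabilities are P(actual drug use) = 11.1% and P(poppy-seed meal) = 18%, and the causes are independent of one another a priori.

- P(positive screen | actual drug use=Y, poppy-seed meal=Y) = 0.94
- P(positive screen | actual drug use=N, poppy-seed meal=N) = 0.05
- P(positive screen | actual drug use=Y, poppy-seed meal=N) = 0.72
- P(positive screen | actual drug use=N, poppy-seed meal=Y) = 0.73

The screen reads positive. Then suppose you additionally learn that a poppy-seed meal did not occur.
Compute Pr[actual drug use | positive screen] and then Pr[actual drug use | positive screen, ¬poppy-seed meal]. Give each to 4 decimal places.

Pr[actual drug use | positive screen] ≈ 0.3549; Pr[actual drug use | positive screen, ¬poppy-seed meal] ≈ 0.6426

P(positive screen) = 0.05·0.889·0.82 + 0.73·0.889·0.18 + 0.72·0.111·0.82 + 0.94·0.111·0.18 = 0.036449 + 0.116815 + 0.065534 + 0.018781 = 0.237579
Restricting to configurations with actual drug use present: 0.065534 + 0.018781 = 0.084315.
P(actual drug use | positive screen) = 0.084315 / 0.237579 ≈ 0.3549

With the extra evidence:
Enumerate both values of actual drug use and weight by the priors:
  P(positive screen | ¬poppy-seed meal) = 0.05×0.889 + 0.72×0.111
        = 0.044450 + 0.079920 = 0.124370
The terms with actual drug use present sum to 0.079920, so
  P(actual drug use | positive screen, ¬poppy-seed meal) = 0.079920 / 0.124370 ≈ 0.6426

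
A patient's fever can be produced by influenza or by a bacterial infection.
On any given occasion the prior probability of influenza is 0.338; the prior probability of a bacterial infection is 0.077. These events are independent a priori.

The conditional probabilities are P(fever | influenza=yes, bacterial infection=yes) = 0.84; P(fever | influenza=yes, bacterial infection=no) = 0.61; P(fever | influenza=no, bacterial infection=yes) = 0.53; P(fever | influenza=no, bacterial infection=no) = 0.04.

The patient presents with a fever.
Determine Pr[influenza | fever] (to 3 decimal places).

P(fever) = 0.04×0.662×0.923 + 0.53×0.662×0.077 + 0.61×0.338×0.923 + 0.84×0.338×0.077 = 0.024441 + 0.027016 + 0.190304 + 0.021862 = 0.263623
Of this, 0.212166 comes from 0.190304 + 0.021862 (the influenza=true cases).
P(influenza | fever) = 0.212166 / 0.263623 ≈ 0.805

Pr[influenza | fever] ≈ 0.805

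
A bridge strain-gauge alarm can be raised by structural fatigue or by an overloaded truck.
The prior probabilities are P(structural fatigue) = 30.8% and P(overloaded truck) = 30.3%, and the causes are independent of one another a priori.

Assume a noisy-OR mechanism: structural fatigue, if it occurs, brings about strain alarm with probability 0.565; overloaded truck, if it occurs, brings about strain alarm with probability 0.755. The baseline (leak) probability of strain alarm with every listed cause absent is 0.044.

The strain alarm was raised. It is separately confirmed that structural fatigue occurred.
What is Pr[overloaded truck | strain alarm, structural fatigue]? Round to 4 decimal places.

Pr[overloaded truck | strain alarm, structural fatigue] ≈ 0.4006

Under noisy-OR, P(strain alarm | causes) = 1 − (1−0.044)·∏(1−qᵢ) over the active causes.
P(strain alarm | structural fatigue) = 0.58414*0.697 + 0.898114*0.303 = 0.407146 + 0.272129 = 0.679275
Of this, 0.272129 comes from 0.898114*0.303 (the overloaded truck=true cases).
Hence the posterior is 0.272129/0.679275 ≈ 0.4006.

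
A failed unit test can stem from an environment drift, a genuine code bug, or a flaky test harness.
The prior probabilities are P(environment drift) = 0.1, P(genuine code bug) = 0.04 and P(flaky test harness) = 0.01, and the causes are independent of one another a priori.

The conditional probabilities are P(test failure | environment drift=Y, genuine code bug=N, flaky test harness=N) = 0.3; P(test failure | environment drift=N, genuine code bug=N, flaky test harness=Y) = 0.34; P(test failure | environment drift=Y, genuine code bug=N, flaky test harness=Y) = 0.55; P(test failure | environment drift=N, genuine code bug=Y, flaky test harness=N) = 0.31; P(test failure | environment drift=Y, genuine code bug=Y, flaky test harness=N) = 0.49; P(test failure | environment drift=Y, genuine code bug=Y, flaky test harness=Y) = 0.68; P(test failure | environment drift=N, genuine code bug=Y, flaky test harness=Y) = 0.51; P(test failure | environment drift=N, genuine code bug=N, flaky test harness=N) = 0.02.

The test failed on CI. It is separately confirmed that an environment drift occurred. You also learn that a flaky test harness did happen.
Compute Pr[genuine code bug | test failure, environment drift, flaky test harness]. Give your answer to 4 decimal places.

Sum P(test failure|·) weighted by the priors over both values of genuine code bug:
  P(test failure | environment drift, flaky test harness) = 0.55×0.96 + 0.68×0.04
        = 0.528000 + 0.027200 = 0.555200
Keeping only the genuine code bug-present terms gives 0.027200, so
  P(genuine code bug | test failure, environment drift, flaky test harness) = 0.027200 / 0.555200 ≈ 0.0490

Pr[genuine code bug | test failure, environment drift, flaky test harness] ≈ 0.0490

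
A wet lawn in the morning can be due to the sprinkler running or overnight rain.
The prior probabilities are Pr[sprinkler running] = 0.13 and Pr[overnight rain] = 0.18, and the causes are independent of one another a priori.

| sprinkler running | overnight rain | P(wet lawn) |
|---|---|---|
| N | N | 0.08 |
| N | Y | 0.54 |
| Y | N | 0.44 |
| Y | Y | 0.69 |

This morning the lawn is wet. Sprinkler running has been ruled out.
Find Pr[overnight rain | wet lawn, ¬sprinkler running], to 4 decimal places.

Pr[overnight rain | wet lawn, ¬sprinkler running] ≈ 0.5971

Sum P(wet lawn|·) weighted by the priors over both values of overnight rain:
  P(wet lawn | ¬sprinkler running) = 0.08×0.82 + 0.54×0.18
        = 0.065600 + 0.097200 = 0.162800
Keeping only the overnight rain-present terms gives 0.097200, so
  P(overnight rain | wet lawn, ¬sprinkler running) = 0.097200 / 0.162800 ≈ 0.5971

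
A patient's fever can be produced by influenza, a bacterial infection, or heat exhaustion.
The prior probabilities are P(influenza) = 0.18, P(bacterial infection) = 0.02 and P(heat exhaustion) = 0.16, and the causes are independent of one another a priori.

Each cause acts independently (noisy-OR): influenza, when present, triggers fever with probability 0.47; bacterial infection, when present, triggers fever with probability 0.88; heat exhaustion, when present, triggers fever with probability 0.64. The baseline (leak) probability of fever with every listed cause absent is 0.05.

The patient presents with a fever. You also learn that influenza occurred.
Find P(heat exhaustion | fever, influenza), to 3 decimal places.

P(heat exhaustion | fever, influenza) ≈ 0.237

Under noisy-OR, P(fever | causes) = 1 − (1−0.05)·∏(1−qᵢ) over the active causes.
Weight on heat exhaustion=true, given the evidence: 0.128378 + 0.003130 = 0.131508
Denominator P(fever | influenza): 0.4965*0.98*0.84 + 0.81874*0.98*0.16 + 0.93958*0.02*0.84 + 0.978249*0.02*0.16 = 0.556012
Posterior = 0.131508 / 0.556012 ≈ 0.237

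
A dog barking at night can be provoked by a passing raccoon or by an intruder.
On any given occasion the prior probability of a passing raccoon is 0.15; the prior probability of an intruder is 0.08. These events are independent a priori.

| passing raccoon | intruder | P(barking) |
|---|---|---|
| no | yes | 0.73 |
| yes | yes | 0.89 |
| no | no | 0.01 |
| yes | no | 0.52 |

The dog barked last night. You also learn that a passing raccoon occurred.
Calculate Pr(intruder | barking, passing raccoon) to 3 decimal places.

Pr(intruder | barking, passing raccoon) ≈ 0.130

P(barking | passing raccoon) = 0.52·0.92 + 0.89·0.08 = 0.478400 + 0.071200 = 0.549600
The intruder-present share is 0.89·0.08 = 0.071200.
P(intruder | barking, passing raccoon) = 0.071200 / 0.549600 ≈ 0.130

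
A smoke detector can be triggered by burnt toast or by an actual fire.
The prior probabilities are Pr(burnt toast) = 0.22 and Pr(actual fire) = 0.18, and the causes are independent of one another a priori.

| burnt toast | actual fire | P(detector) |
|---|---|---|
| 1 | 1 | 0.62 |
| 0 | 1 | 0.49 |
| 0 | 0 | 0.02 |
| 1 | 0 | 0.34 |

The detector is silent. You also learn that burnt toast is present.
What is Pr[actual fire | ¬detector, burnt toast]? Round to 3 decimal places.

By total probability over both values of actual fire:
  P(¬detector | burnt toast) = 0.66*0.82 + 0.38*0.18
        = 0.541200 + 0.068400 = 0.609600
Configurations with actual fire contribute 0.068400, so
  P(actual fire | ¬detector, burnt toast) = 0.068400 / 0.609600 ≈ 0.112

Pr[actual fire | ¬detector, burnt toast] ≈ 0.112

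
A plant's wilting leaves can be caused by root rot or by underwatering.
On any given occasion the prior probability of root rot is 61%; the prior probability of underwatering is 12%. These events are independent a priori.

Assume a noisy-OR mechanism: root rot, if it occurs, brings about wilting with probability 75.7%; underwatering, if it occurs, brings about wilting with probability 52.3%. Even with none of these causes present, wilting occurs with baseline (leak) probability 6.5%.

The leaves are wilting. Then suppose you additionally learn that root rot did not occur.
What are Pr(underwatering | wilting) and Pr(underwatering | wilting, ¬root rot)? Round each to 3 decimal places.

Under noisy-OR, P(wilting | causes) = 1 − (1−0.065)·∏(1−qᵢ) over the active causes.
Enumerate the 4 (root rot, underwatering) configurations and weight by the priors:
  P(wilting) = 0.065×0.39×0.88 + 0.554005×0.39×0.12 + 0.772795×0.61×0.88 + 0.891623×0.61×0.12
        = 0.022308 + 0.025927 + 0.414836 + 0.065267 = 0.528338
Configurations with underwatering contribute 0.091194, so
  P(underwatering | wilting) = 0.091194 / 0.528338 ≈ 0.173

Now condition on the additional information:
By total probability over both values of underwatering:
  P(wilting | ¬root rot) = 0.065·0.88 + 0.554005·0.12
        = 0.057200 + 0.066481 = 0.123681
Configurations with underwatering contribute 0.066481, so
  P(underwatering | wilting, ¬root rot) = 0.066481 / 0.123681 ≈ 0.538
Ruling out root rot raises the posterior on underwatering — the flip side of explaining away.

Pr(underwatering | wilting) ≈ 0.173; Pr(underwatering | wilting, ¬root rot) ≈ 0.538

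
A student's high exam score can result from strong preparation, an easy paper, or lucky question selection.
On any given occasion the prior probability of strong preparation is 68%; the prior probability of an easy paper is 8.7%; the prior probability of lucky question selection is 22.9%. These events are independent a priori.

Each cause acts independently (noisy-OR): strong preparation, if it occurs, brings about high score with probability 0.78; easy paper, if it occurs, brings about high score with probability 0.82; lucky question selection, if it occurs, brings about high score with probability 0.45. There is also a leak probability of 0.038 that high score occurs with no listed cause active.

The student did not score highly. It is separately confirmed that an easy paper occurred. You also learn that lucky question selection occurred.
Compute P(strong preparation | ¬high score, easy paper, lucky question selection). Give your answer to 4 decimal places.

P(strong preparation | ¬high score, easy paper, lucky question selection) ≈ 0.3186

Under noisy-OR, P(high score | causes) = 1 − (1−0.038)·∏(1−qᵢ) over the active causes.
P(¬high score | easy paper, lucky question selection) = 0.095238·0.32 + 0.020952·0.68 = 0.030476 + 0.014247 = 0.044723
The strong preparation-present share is 0.020952·0.68 = 0.014247.
Hence the posterior is 0.014247/0.044723 ≈ 0.3186.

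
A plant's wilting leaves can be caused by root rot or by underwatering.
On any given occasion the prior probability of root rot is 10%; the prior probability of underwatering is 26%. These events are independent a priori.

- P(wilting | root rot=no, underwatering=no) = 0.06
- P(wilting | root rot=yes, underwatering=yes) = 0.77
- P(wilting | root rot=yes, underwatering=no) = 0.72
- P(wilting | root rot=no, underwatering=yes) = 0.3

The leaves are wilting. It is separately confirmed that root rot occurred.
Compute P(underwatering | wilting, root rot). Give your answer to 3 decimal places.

P(wilting | root rot) = 0.72×0.74 + 0.77×0.26 = 0.532800 + 0.200200 = 0.733000
The underwatering-present share is 0.77×0.26 = 0.200200.
Hence the posterior is 0.200200/0.733000 ≈ 0.273.

P(underwatering | wilting, root rot) ≈ 0.273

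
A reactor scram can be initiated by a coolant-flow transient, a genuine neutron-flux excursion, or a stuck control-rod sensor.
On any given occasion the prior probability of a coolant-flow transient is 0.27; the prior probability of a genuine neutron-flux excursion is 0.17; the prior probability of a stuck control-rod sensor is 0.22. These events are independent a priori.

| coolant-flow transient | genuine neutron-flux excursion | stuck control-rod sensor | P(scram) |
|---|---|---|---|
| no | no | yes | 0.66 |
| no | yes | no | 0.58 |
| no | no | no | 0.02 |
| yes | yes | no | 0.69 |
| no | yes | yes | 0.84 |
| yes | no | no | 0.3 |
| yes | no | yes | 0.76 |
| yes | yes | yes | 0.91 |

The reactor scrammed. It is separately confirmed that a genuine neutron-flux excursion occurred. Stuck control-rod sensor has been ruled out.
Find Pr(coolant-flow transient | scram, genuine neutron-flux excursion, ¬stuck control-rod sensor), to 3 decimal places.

Enumerate both values of coolant-flow transient and weight by the priors:
  P(scram | genuine neutron-flux excursion, ¬stuck control-rod sensor) = 0.58×0.73 + 0.69×0.27
        = 0.423400 + 0.186300 = 0.609700
The terms with coolant-flow transient present sum to 0.186300, so
  P(coolant-flow transient | scram, genuine neutron-flux excursion, ¬stuck control-rod sensor) = 0.186300 / 0.609700 ≈ 0.306

Pr(coolant-flow transient | scram, genuine neutron-flux excursion, ¬stuck control-rod sensor) ≈ 0.306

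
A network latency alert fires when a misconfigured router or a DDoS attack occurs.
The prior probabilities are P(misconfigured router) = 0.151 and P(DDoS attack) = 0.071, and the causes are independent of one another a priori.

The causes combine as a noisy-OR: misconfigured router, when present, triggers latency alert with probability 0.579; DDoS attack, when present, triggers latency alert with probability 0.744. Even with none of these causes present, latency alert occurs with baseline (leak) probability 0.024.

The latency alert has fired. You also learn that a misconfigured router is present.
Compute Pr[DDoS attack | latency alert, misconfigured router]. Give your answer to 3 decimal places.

Under noisy-OR, P(latency alert | causes) = 1 − (1−0.024)·∏(1−qᵢ) over the active causes.
Sum P(latency alert|·) weighted by the priors over both values of DDoS attack:
  P(latency alert | misconfigured router) = 0.589104·0.929 + 0.894811·0.071
        = 0.547278 + 0.063532 = 0.610810
The terms with DDoS attack present sum to 0.063532, so
  P(DDoS attack | latency alert, misconfigured router) = 0.063532 / 0.610810 ≈ 0.104

Pr[DDoS attack | latency alert, misconfigured router] ≈ 0.104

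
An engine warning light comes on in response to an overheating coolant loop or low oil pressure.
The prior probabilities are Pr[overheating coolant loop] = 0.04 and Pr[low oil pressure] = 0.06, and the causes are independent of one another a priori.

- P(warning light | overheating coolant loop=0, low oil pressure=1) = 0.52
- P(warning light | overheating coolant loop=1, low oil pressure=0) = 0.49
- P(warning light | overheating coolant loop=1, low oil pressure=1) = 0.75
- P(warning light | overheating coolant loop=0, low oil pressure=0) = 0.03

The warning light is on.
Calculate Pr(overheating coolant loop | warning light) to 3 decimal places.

Pr(overheating coolant loop | warning light) ≈ 0.262

For the numerator, keep only overheating coolant loop=true terms: 0.018424 + 0.001800 = 0.020224
The normalizing constant is 0.03*0.96*0.94 + 0.52*0.96*0.06 + 0.49*0.04*0.94 + 0.75*0.04*0.06 = 0.077248
P(overheating coolant loop | warning light) = 0.020224/0.077248 ≈ 0.262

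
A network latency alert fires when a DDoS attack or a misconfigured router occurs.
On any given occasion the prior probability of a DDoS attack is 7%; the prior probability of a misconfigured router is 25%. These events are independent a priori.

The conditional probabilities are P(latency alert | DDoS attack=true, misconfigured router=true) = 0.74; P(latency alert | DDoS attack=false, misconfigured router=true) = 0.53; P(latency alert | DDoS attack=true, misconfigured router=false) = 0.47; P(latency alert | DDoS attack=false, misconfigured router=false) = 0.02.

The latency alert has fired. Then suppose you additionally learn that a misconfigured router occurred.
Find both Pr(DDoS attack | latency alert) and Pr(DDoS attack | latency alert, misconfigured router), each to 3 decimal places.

Pr(DDoS attack | latency alert) ≈ 0.215; Pr(DDoS attack | latency alert, misconfigured router) ≈ 0.095

Numerator (weight on configurations with DDoS attack): 0.024675 + 0.012950 = 0.037625
The normalizing constant is 0.02*0.93*0.75 + 0.53*0.93*0.25 + 0.47*0.07*0.75 + 0.74*0.07*0.25 = 0.174800
Posterior = 0.037625 / 0.174800 ≈ 0.215

Now also conditioning on misconfigured router=true:
P(latency alert | misconfigured router) = 0.53*0.93 + 0.74*0.07 = 0.492900 + 0.051800 = 0.544700
The DDoS attack-present share is 0.74*0.07 = 0.051800.
So P(DDoS attack | latency alert, misconfigured router) = 0.051800/0.544700 ≈ 0.095.
Conditioning on misconfigured router lowers the posterior on DDoS attack: the classic explaining-away effect in a common-effect structure.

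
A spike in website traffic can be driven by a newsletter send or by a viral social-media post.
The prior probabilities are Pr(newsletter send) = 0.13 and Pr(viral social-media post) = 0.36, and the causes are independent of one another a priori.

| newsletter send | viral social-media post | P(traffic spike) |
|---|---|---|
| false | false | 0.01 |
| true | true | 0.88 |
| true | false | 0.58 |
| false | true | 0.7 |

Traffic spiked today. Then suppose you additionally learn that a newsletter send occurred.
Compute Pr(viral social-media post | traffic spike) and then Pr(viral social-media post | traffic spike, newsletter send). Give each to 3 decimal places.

Pr(viral social-media post | traffic spike) ≈ 0.829; Pr(viral social-media post | traffic spike, newsletter send) ≈ 0.460

By total probability over the 4 (newsletter send, viral social-media post) configurations:
  P(traffic spike) = 0.01*0.87*0.64 + 0.7*0.87*0.36 + 0.58*0.13*0.64 + 0.88*0.13*0.36
        = 0.005568 + 0.219240 + 0.048256 + 0.041184 = 0.314248
The terms with viral social-media post present sum to 0.260424, so
  P(viral social-media post | traffic spike) = 0.260424 / 0.314248 ≈ 0.829

Now condition on the additional information:
For the numerator, keep only viral social-media post=true terms: 0.88·0.36 = 0.316800
Normalizer over all consistent configurations: 0.58·0.64 + 0.88·0.36 = 0.688000
P(viral social-media post | traffic spike, newsletter send) = 0.316800/0.688000 ≈ 0.460
This is intercausal reasoning (explaining away): once newsletter send accounts for the traffic spike, viral social-media post becomes less likely.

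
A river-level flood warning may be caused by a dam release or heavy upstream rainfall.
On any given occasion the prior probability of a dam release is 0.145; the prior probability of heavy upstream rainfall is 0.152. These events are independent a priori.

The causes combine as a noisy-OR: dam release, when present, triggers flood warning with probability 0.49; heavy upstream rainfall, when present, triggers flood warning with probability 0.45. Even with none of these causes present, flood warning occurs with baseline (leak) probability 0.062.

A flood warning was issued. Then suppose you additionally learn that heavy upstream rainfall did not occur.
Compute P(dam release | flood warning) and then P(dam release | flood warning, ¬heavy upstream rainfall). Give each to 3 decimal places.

P(dam release | flood warning) ≈ 0.427; P(dam release | flood warning, ¬heavy upstream rainfall) ≈ 0.588

Under noisy-OR, P(flood warning | causes) = 1 − (1−0.062)·∏(1−qᵢ) over the active causes.
Numerator (weight on configurations with dam release): 0.064138 + 0.016241 = 0.080379
Normalizer over all consistent configurations: 0.062·0.855·0.848 + 0.4841·0.855·0.152 + 0.52162·0.145·0.848 + 0.736891·0.145·0.152 = 0.188245
P(dam release | flood warning) = 0.080379/0.188245 ≈ 0.427

Now also conditioning on heavy upstream rainfall≠true:
Numerator (weight on configurations with dam release): 0.52162*0.145 = 0.075635
The normalizing constant is 0.062*0.855 + 0.52162*0.145 = 0.128645
Posterior = 0.075635 / 0.128645 ≈ 0.588
Ruling out heavy upstream rainfall raises the posterior on dam release — the flip side of explaining away.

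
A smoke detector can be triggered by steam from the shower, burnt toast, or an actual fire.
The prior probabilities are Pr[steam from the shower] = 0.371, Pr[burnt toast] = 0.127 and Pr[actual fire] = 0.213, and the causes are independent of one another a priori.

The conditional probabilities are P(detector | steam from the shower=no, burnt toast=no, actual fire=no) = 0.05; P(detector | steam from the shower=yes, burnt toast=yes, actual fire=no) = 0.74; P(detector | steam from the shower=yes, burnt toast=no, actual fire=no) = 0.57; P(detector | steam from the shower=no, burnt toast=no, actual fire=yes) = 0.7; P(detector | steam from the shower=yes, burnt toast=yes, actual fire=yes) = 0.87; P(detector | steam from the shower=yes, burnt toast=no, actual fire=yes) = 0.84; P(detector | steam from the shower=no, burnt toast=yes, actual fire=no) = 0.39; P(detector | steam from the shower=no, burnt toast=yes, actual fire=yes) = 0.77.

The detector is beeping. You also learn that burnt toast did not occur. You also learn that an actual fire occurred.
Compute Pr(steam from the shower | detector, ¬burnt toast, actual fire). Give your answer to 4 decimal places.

Pr(steam from the shower | detector, ¬burnt toast, actual fire) ≈ 0.4144

Sum P(detector|·) weighted by the priors over both values of steam from the shower:
  P(detector | ¬burnt toast, actual fire) = 0.7*0.629 + 0.84*0.371
        = 0.440300 + 0.311640 = 0.751940
Configurations with steam from the shower contribute 0.311640, so
  P(steam from the shower | detector, ¬burnt toast, actual fire) = 0.311640 / 0.751940 ≈ 0.4144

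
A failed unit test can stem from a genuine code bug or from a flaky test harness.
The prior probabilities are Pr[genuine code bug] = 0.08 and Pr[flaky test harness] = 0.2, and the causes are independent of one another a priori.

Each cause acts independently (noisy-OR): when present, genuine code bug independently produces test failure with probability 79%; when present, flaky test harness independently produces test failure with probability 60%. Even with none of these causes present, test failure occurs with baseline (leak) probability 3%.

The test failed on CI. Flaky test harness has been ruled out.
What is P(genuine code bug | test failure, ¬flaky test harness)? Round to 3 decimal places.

Under noisy-OR, P(test failure | causes) = 1 − (1−0.03)·∏(1−qᵢ) over the active causes.
P(test failure | ¬flaky test harness) = 0.03·0.92 + 0.7963·0.08 = 0.027600 + 0.063704 = 0.091304
Restricting to configurations with genuine code bug present: 0.7963·0.08 = 0.063704.
So P(genuine code bug | test failure, ¬flaky test harness) = 0.063704/0.091304 ≈ 0.698.

P(genuine code bug | test failure, ¬flaky test harness) ≈ 0.698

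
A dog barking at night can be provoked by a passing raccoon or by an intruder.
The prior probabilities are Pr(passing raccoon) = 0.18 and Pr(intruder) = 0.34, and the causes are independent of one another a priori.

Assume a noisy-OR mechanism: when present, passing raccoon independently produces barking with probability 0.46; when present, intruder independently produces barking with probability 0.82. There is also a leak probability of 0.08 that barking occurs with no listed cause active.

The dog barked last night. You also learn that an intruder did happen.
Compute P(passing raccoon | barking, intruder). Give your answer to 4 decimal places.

Under noisy-OR, P(barking | causes) = 1 − (1−0.08)·∏(1−qᵢ) over the active causes.
By total probability over both values of passing raccoon:
  P(barking | intruder) = 0.8344*0.82 + 0.910576*0.18
        = 0.684208 + 0.163904 = 0.848112
Configurations with passing raccoon contribute 0.163904, so
  P(passing raccoon | barking, intruder) = 0.163904 / 0.848112 ≈ 0.1933

P(passing raccoon | barking, intruder) ≈ 0.1933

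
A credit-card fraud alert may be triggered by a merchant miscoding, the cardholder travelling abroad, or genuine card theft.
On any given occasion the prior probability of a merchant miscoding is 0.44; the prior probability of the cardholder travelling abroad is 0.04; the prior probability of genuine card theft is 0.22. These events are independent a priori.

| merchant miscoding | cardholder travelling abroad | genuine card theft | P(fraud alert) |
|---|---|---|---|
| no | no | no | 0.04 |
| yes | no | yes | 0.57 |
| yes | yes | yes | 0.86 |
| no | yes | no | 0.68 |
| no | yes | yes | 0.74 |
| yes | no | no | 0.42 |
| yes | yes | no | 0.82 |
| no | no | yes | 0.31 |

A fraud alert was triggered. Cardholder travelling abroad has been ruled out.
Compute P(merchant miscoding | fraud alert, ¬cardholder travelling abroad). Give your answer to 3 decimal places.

By total probability over the 4 (merchant miscoding, genuine card theft) configurations:
  P(fraud alert | ¬cardholder travelling abroad) = 0.04*0.56*0.78 + 0.31*0.56*0.22 + 0.42*0.44*0.78 + 0.57*0.44*0.22
        = 0.017472 + 0.038192 + 0.144144 + 0.055176 = 0.254984
The terms with merchant miscoding present sum to 0.199320, so
  P(merchant miscoding | fraud alert, ¬cardholder travelling abroad) = 0.199320 / 0.254984 ≈ 0.782

P(merchant miscoding | fraud alert, ¬cardholder travelling abroad) ≈ 0.782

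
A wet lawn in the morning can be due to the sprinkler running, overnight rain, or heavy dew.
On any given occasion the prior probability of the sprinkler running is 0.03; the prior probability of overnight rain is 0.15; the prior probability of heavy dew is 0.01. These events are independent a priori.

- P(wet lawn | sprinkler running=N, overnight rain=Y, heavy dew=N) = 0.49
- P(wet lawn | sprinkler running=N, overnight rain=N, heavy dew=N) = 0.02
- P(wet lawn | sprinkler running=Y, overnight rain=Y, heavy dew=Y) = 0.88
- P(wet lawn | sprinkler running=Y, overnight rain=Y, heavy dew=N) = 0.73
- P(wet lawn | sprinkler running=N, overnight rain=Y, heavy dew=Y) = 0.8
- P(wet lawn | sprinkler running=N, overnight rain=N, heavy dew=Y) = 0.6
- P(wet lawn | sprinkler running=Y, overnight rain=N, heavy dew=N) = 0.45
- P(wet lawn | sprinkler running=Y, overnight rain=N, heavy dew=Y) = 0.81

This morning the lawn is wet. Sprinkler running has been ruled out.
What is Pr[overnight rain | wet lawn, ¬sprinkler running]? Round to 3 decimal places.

P(wet lawn | ¬sprinkler running) = 0.02×0.85×0.99 + 0.6×0.85×0.01 + 0.49×0.15×0.99 + 0.8×0.15×0.01 = 0.016830 + 0.005100 + 0.072765 + 0.001200 = 0.095895
Of this, 0.073965 comes from 0.072765 + 0.001200 (the overnight rain=true cases).
So P(overnight rain | wet lawn, ¬sprinkler running) = 0.073965/0.095895 ≈ 0.771.

Pr[overnight rain | wet lawn, ¬sprinkler running] ≈ 0.771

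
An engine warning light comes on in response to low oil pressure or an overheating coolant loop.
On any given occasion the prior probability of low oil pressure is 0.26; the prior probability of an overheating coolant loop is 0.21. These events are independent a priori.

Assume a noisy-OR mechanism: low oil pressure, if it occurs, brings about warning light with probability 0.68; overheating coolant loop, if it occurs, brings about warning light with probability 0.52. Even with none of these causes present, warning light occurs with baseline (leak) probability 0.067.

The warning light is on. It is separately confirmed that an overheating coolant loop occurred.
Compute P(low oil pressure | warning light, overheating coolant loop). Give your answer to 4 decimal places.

P(low oil pressure | warning light, overheating coolant loop) ≈ 0.3528

Under noisy-OR, P(warning light | causes) = 1 − (1−0.067)·∏(1−qᵢ) over the active causes.
P(warning light | overheating coolant loop) = 0.55216*0.74 + 0.856691*0.26 = 0.408598 + 0.222740 = 0.631338
Of this, 0.222740 comes from 0.856691*0.26 (the low oil pressure=true cases).
P(low oil pressure | warning light, overheating coolant loop) = 0.222740 / 0.631338 ≈ 0.3528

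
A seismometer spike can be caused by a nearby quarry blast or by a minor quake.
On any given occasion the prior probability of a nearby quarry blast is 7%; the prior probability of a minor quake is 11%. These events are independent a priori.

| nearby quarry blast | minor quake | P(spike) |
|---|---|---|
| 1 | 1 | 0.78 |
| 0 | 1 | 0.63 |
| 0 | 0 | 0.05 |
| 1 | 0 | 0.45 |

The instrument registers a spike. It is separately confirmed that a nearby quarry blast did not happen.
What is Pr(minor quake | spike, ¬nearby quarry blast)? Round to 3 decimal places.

For the numerator, keep only minor quake=true terms: 0.63×0.11 = 0.069300
The normalizing constant is 0.05×0.89 + 0.63×0.11 = 0.113800
Posterior = 0.069300 / 0.113800 ≈ 0.609

Pr(minor quake | spike, ¬nearby quarry blast) ≈ 0.609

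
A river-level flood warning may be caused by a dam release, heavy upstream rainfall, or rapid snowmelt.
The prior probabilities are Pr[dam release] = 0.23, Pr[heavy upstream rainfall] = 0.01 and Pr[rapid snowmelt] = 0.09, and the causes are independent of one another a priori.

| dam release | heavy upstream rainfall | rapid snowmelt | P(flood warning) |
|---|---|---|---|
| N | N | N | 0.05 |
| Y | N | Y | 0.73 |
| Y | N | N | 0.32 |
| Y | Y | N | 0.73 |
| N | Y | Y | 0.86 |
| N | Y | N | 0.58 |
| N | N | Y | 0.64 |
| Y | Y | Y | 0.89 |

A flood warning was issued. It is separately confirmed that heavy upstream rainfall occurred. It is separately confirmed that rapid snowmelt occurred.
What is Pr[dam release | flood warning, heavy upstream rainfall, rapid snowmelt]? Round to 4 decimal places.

Sum P(flood warning|·) weighted by the priors over both values of dam release:
  P(flood warning | heavy upstream rainfall, rapid snowmelt) = 0.86*0.77 + 0.89*0.23
        = 0.662200 + 0.204700 = 0.866900
Keeping only the dam release-present terms gives 0.204700, so
  P(dam release | flood warning, heavy upstream rainfall, rapid snowmelt) = 0.204700 / 0.866900 ≈ 0.2361

Pr[dam release | flood warning, heavy upstream rainfall, rapid snowmelt] ≈ 0.2361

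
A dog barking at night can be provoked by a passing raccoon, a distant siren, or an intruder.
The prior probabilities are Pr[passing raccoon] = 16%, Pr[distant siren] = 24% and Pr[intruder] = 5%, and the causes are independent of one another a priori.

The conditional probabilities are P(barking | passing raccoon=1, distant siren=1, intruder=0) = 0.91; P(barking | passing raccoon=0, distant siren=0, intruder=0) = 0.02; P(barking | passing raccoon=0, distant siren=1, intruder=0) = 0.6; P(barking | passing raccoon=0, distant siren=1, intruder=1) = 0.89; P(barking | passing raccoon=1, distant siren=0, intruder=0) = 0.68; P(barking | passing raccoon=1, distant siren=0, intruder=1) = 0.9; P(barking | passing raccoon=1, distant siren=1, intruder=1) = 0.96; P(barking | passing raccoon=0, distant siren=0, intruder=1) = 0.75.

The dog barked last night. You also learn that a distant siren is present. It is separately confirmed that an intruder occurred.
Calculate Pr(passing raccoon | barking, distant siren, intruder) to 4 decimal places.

Enumerate both values of passing raccoon and weight by the priors:
  P(barking | distant siren, intruder) = 0.89·0.84 + 0.96·0.16
        = 0.747600 + 0.153600 = 0.901200
The terms with passing raccoon present sum to 0.153600, so
  P(passing raccoon | barking, distant siren, intruder) = 0.153600 / 0.901200 ≈ 0.1704

Pr(passing raccoon | barking, distant siren, intruder) ≈ 0.1704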